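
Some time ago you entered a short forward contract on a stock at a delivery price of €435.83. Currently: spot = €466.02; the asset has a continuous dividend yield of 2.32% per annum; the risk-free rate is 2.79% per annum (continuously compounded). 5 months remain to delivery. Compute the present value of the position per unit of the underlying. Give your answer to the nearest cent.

-€30.74

Current fair forward for the remaining 5 months: F = S·e^((r − q)·T), (r − q) = 0.0279 − 0.0232 = 0.0047
F = 466.02 · e^(0.0047 × 5/12) = 466.02 × 1.001960 = 466.9334
Value of long forward = (F − K)·e^(−rT) = (466.9334 − 435.83) · e^(−0.0279·5/12)
= 31.1034 × 0.988442 = 30.74
Short position value = −(long value) = -€30.74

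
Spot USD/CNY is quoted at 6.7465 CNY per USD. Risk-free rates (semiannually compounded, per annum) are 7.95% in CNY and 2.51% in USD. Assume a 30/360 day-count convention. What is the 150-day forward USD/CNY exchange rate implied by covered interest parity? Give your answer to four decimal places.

6.8972

By covered interest parity, F = S · (1+r_CNY/2)^(2T) / (1+r_USD/2)^(2T)
= 6.7465 × 1.033017 / 1.010447 = 6.7465 × 1.022337
F = 6.8972 CNY per USD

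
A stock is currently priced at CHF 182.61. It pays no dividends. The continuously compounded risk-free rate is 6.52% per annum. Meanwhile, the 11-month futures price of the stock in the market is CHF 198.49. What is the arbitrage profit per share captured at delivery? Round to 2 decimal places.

Fair futures: F* = S·e^(carry·T), with carry = r = 0.0652
F* = 182.61 · e^(0.0652 × 11/12) = 182.61 · e^0.059767 = 182.61 × 1.061589 = CHF 193.8568
Market CHF 198.49 > fair CHF 193.8568: forward overpriced → cash-and-carry (buy spot, short the forward).
At maturity, profit = |F_mkt − F*| = |198.49 − 193.8568| = CHF 4.63 per share

CHF 4.63 per share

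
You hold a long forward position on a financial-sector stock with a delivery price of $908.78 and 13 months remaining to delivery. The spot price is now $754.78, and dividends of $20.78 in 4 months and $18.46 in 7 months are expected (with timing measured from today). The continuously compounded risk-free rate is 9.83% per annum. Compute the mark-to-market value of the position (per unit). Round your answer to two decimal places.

-$99.74

PV(remaining dividends) I = 20.78·e^(−0.0983·4/12) + 18.46·e^(−0.0983·7/12) = 37.5414
Current forward F = (S − I)·e^(rT) = (754.78 − 37.5414)·e^(0.0983·13/12) = 717.2386 × 1.112369 = 797.8340
Value (long) = (F − K)·e^(−rT) = (797.8340 − 908.78) × 0.898983 = -99.7386
Value = -$99.74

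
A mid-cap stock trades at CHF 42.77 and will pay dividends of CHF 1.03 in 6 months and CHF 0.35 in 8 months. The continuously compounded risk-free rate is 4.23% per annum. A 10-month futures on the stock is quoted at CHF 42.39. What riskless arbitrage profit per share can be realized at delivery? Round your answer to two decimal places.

PV(dividends) I = 1.03·e^(−0.0423·6/12) + 0.35·e^(−0.0423·8/12) = 1.3487
Fair futures F* = (S − I)·e^(rT) = (42.77 − 1.3487)·e^0.035250 = 41.4213 × 1.035879 = 42.9075
Market CHF 42.39 < fair 42.9075: forward underpriced → reverse cash-and-carry (short the stock, invest proceeds at r, pay the dividends, go long the forward).
Profit at T = |F_mkt − F*| = |42.39 − 42.9075| = CHF 0.52 per share

CHF 0.52 per share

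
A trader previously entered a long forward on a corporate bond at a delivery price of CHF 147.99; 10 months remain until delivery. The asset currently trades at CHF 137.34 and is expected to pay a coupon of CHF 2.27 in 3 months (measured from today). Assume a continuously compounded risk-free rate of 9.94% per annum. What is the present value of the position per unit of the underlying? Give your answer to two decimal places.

-CHF 1.10

PV(remaining coupons) I = 2.27·e^(−0.0994·3/12) = 2.2143
Current forward F = (S − I)·e^(rT) = (137.34 − 2.2143)·e^(0.0994·10/12) = 135.1257 × 1.086361 = 146.7953
Value (long) = (F − K)·e^(−rT) = (146.7953 − 147.99) × 0.920505 = -1.0997
Value = -CHF 1.10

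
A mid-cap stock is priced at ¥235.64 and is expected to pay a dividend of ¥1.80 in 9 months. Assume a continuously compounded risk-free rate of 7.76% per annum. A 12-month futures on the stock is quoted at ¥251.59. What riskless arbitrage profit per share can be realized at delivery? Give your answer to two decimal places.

¥1.23 per share

PV(dividends) I = 1.80·e^(−0.0776·9/12) = 1.6982
Fair futures F* = (S − I)·e^(rT) = (235.64 − 1.6982)·e^0.077600 = 233.9418 × 1.080690 = 252.8186
Market ¥251.59 < fair 252.8186: forward underpriced → reverse cash-and-carry (short the stock, invest proceeds at r, pay the dividends, go long the forward).
Profit at T = |F_mkt − F*| = |251.59 − 252.8186| = ¥1.23 per share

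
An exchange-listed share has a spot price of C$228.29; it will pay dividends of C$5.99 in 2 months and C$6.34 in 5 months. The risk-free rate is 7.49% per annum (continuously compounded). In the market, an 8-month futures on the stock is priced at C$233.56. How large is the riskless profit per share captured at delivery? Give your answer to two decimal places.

C$6.26 per share

PV(dividends) I = 5.99·e^(−0.0749·2/12) + 6.34·e^(−0.0749·5/12) = 12.0609
Fair futures F* = (S − I)·e^(rT) = (228.29 − 12.0609)·e^0.049933 = 216.2291 × 1.051201 = 227.3002
Market C$233.56 > fair 227.3002: forward overpriced → cash-and-carry (borrow at r, buy the stock and collect the dividends, short the forward).
Profit at T = |F_mkt − F*| = |233.56 − 227.3002| = C$6.26 per share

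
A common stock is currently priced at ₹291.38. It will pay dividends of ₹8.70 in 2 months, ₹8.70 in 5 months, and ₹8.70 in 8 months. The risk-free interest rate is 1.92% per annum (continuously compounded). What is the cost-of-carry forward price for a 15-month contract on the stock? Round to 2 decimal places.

PV(dividends) I = 8.70·e^(−0.0192·2/12) + 8.70·e^(−0.0192·5/12) + 8.70·e^(−0.0192·8/12)
I = 8.6722 + 8.6307 + 8.5893 = 25.8922
F = (S − I)·e^(rT) = (291.38 − 25.8922) · e^(0.0192·15/12)
= 265.4878 · e^0.024000 = 265.4878 × 1.024290 = ₹271.94

₹271.94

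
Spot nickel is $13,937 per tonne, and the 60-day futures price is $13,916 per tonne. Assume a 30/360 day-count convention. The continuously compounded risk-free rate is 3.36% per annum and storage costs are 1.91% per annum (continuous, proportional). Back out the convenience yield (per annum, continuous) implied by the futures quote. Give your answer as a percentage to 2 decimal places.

F = S·e^((r+u−y)T) ⇒ (r+u−y) = ln(F/S)/T
ln(13916/13937) = -0.001508; /T ⇒ -0.009048
y = r + u − ln(F/S)/T = 0.0336 + 0.0191 + 0.009048 = 0.061748
y = 6.17%

6.17%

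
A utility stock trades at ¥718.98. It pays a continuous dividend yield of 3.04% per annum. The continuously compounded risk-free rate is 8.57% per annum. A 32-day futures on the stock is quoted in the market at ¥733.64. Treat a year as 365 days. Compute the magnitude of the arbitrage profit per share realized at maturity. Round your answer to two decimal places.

¥11.17 per share

Fair futures: F* = S·e^(carry·T), with carry = (r − q) = 0.0857 − 0.0304 = 0.0553
F* = 718.98 · e^(0.0553 × 32/365) = 718.98 · e^0.004848 = 718.98 × 1.004860 = ¥722.4742
Market ¥733.64 > fair ¥722.4742: forward overpriced → cash-and-carry (buy spot, short the forward).
At maturity, profit = |F_mkt − F*| = |733.64 − 722.4742| = ¥11.17 per share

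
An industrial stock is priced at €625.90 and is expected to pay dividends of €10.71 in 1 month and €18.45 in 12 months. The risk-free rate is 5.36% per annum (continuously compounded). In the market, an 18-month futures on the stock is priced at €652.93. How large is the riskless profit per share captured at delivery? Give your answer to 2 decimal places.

€5.14 per share

PV(dividends) I = 10.71·e^(−0.0536·1/12) + 18.45·e^(−0.0536·12/12) = 28.1494
Fair futures F* = (S − I)·e^(rT) = (625.90 − 28.1494)·e^0.080400 = 597.7506 × 1.083720 = 647.7943
Market €652.93 > fair 647.7943: forward overpriced → cash-and-carry (borrow at r, buy the stock and collect the dividends, short the forward).
Profit at T = |F_mkt − F*| = |652.93 − 647.7943| = €5.14 per share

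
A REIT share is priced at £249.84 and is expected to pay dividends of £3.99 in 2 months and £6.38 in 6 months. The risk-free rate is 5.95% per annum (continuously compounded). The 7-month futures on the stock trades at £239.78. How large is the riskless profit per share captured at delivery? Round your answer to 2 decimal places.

PV(dividends) I = 3.99·e^(−0.0595·2/12) + 6.38·e^(−0.0595·6/12) = 10.1436
Fair futures F* = (S − I)·e^(rT) = (249.84 − 10.1436)·e^0.034708 = 239.6964 × 1.035317 = 248.1618
Market £239.78 < fair 248.1618: forward underpriced → reverse cash-and-carry (short the stock, invest proceeds at r, pay the dividends, go long the forward).
Profit at T = |F_mkt − F*| = |239.78 − 248.1618| = £8.38 per share

£8.38 per share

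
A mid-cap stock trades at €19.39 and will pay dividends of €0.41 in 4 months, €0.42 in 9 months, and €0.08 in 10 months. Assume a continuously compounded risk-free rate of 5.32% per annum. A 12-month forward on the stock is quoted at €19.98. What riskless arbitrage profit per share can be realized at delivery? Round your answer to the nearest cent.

PV(dividends) I = 0.41·e^(−0.0532·4/12) + 0.42·e^(−0.0532·9/12) + 0.08·e^(−0.0532·10/12) = 0.8829
Fair forward F* = (S − I)·e^(rT) = (19.39 − 0.8829)·e^0.053200 = 18.5071 × 1.054641 = 19.5183
Market €19.98 > fair 19.5183: forward overpriced → cash-and-carry (borrow at r, buy the stock and collect the dividends, short the forward).
Profit at T = |F_mkt − F*| = |19.98 − 19.5183| = €0.46 per share

€0.46 per share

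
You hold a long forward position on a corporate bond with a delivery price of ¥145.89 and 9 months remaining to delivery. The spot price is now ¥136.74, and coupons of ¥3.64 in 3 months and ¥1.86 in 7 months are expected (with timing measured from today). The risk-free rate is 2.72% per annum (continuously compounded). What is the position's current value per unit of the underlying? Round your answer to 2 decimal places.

PV(remaining coupons) I = 3.64·e^(−0.0272·3/12) + 1.86·e^(−0.0272·7/12) = 5.4461
Current forward F = (S − I)·e^(rT) = (136.74 − 5.4461)·e^(0.0272·9/12) = 131.2939 × 1.020610 = 133.9999
Value (long) = (F − K)·e^(−rT) = (133.9999 − 145.89) × 0.979807 = -11.6500
Value = -¥11.65

-¥11.65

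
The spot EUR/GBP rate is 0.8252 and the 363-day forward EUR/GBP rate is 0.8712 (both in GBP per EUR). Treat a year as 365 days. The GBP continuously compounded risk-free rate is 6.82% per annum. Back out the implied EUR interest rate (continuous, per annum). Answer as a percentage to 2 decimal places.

1.37%

F = S·e^((r_GBP − r_EUR)T) ⇒ r_EUR = r_GBP − ln(F/S)/T
ln(0.8712/0.8252) = 0.054246; /(363/365) = 0.054545
r_EUR = 0.0682 − 0.054545 = 0.013655
r_EUR = 1.37%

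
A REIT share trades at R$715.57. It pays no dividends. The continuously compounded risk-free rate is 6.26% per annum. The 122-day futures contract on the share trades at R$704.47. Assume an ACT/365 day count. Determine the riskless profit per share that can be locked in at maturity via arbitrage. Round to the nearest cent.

Fair futures: F* = S·e^(carry·T), with carry = r = 0.0626
F* = 715.57 · e^(0.0626 × 122/365) = 715.57 · e^0.020924 = 715.57 × 1.021144 = R$730.7000
Market R$704.47 < fair R$730.7000: forward underpriced → reverse cash-and-carry (short spot, go long the forward).
At maturity, profit = |F_mkt − F*| = |704.47 − 730.7000| = R$26.23 per share

R$26.23 per share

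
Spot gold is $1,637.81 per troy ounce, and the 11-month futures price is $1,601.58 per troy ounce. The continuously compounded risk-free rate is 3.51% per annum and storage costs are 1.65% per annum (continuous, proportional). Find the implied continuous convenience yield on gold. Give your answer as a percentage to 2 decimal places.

7.60%

F = S·e^((r+u−y)T) ⇒ (r+u−y) = ln(F/S)/T
ln(1601.58/1637.81) = -0.022369; /T ⇒ -0.024403
y = r + u − ln(F/S)/T = 0.0351 + 0.0165 + 0.024403 = 0.076003
y = 7.60%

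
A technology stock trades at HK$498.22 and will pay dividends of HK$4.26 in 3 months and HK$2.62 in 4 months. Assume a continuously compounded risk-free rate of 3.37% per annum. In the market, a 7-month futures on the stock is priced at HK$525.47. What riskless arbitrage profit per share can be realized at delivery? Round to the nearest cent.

HK$24.31 per share

PV(dividends) I = 4.26·e^(−0.0337·3/12) + 2.62·e^(−0.0337·4/12) = 6.8150
Fair futures F* = (S − I)·e^(rT) = (498.22 − 6.8150)·e^0.019658 = 491.4050 × 1.019852 = 501.1604
Market HK$525.47 > fair 501.1604: forward overpriced → cash-and-carry (borrow at r, buy the stock and collect the dividends, short the forward).
Profit at T = |F_mkt − F*| = |525.47 − 501.1604| = HK$24.31 per share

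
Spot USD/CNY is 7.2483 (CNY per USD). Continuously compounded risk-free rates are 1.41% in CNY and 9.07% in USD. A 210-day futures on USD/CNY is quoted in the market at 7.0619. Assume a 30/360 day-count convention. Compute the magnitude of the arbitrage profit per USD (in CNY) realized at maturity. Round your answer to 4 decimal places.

Fair futures: F* = S·e^(carry·T), with carry = (r_CNY − r_USD) = 0.0141 − 0.0907 = -0.0766
F* = 7.2483 · e^(-0.0766 × 210/360) = 7.2483 · e^-0.044683 = 7.2483 × 0.956301 = 6.9316
Market 7.0619 > fair 6.9316: forward overpriced → cash-and-carry (buy spot, short the forward).
At maturity, profit = |F_mkt − F*| = |7.0619 − 6.9316| = 0.1303 per USD (in CNY)

0.1303 per USD (in CNY)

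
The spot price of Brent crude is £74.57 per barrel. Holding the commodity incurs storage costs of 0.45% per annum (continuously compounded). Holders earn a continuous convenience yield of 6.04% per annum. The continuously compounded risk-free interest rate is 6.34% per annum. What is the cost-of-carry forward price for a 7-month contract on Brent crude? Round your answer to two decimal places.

£74.90 per barrel

Net carry = r + u − y = 0.0634 + 0.0045 − 0.0604 = 0.0075
F = S·e^((r+u−y)T) = 74.57 · e^(0.0075 × 7/12) = 74.57 · e^0.004375
= 74.57 × 1.004385 = £74.90 per barrel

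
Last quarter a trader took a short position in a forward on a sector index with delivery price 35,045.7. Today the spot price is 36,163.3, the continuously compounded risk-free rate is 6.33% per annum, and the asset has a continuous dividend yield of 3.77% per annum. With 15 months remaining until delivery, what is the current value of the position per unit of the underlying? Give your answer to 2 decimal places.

-2119.06

Current fair forward for the remaining 15 months: F = S·e^((r − q)·T), (r − q) = 0.0633 − 0.0377 = 0.0256
F = 36163.3 · e^(0.0256 × 15/12) = 36163.3 × 1.03251751 = 37339.2405
Value of long forward = (F − K)·e^(−rT) = (37339.2405 − 35045.7) · e^(−0.0633·15/12)
= 2293.5405 × 0.92392443 = 2119.06
Short position value = −(long value) = -2119.06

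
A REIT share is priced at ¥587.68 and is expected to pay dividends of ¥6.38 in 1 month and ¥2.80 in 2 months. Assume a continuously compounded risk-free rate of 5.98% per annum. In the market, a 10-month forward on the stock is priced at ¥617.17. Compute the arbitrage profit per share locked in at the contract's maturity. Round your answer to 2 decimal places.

¥9.05 per share

PV(dividends) I = 6.38·e^(−0.0598·1/12) + 2.80·e^(−0.0598·2/12) = 9.1205
Fair forward F* = (S − I)·e^(rT) = (587.68 − 9.1205)·e^0.049833 = 578.5595 × 1.051096 = 608.1216
Market ¥617.17 > fair 608.1216: forward overpriced → cash-and-carry (borrow at r, buy the stock and collect the dividends, short the forward).
Profit at T = |F_mkt − F*| = |617.17 − 608.1216| = ¥9.05 per share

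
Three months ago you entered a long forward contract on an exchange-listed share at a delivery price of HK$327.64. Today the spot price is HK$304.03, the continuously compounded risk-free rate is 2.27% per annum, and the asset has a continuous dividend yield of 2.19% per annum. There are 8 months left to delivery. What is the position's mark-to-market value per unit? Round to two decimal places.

Current fair forward for the remaining 8 months: F = S·e^((r − q)·T), (r − q) = 0.0227 − 0.0219 = 0.0008
F = 304.03 · e^(0.0008 × 8/12) = 304.03 × 1.000533 = 304.1920
Value of long forward = (F − K)·e^(−rT) = (304.1920 − 327.64) · e^(−0.0227·8/12)
= -23.4480 × 0.984981 = -23.10

-HK$23.10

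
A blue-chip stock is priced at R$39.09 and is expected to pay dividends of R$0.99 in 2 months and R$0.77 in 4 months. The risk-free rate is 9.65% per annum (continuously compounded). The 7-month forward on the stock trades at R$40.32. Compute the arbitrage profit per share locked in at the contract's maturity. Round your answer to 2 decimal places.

PV(dividends) I = 0.99·e^(−0.0965·2/12) + 0.77·e^(−0.0965·4/12) = 1.7198
Fair forward F* = (S − I)·e^(rT) = (39.09 − 1.7198)·e^0.056292 = 37.3702 × 1.057907 = 39.5342
Market R$40.32 > fair 39.5342: forward overpriced → cash-and-carry (borrow at r, buy the stock and collect the dividends, short the forward).
Profit at T = |F_mkt − F*| = |40.32 − 39.5342| = R$0.79 per share

R$0.79 per share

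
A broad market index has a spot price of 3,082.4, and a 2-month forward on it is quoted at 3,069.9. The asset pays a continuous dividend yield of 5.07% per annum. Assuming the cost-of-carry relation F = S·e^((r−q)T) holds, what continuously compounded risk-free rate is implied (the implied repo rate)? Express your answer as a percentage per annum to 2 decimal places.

2.63%

From F = S·e^((r−q)T): (r − q) = ln(F/S)/T
ln(3069.9/3082.4) = ln(0.995945) = -0.004063
(r − q) = -0.004063 / (2/12) = -0.024378
r = ln(F/S)/T + q = -0.024378 + 0.0507 = 0.026322
r = 2.63%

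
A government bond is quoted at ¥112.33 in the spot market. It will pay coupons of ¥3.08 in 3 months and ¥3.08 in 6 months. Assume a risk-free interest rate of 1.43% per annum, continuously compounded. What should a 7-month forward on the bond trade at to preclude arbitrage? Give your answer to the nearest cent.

¥107.09

PV(coupons) I = 3.08·e^(−0.0143·3/12) + 3.08·e^(−0.0143·6/12)
I = 3.0690 + 3.0581 = 6.1271
F = (S − I)·e^(rT) = (112.33 − 6.1271) · e^(0.0143·7/12)
= 106.2029 · e^0.008342 = 106.2029 × 1.008377 = ¥107.09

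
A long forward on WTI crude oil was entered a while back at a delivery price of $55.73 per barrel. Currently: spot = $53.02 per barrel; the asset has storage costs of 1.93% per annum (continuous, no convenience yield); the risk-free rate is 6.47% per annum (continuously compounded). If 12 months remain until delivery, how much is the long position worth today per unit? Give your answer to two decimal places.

$1.81 per barrel

Current fair forward for the remaining 12 months: F = S·e^((r + u)·T), (r + u) = 0.0647 + 0.0193 = 0.0840
F = 53.02 · e^(0.0840 × 12/12) = 53.02 × 1.087629 = 57.6661
Value of long forward = (F − K)·e^(−rT) = (57.6661 − 55.73) · e^(−0.0647·12/12)
= 1.9361 × 0.937349 = 1.81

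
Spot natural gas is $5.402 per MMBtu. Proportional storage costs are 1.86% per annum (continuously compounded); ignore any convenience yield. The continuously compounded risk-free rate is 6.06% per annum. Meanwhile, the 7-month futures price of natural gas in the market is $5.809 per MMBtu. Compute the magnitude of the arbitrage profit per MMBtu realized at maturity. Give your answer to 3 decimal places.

$0.152 per MMBtu

Fair futures: F* = S·e^(carry·T), with carry = (r + u) = 0.0606 + 0.0186 = 0.0792
F* = 5.402 · e^(0.0792 × 7/12) = 5.402 · e^0.046200 = 5.402 × 1.047284 = $5.6574
Market $5.809 > fair $5.6574: forward overpriced → cash-and-carry (buy spot, short the forward).
At maturity, profit = |F_mkt − F*| = |5.809 − 5.6574| = $0.152 per MMBtu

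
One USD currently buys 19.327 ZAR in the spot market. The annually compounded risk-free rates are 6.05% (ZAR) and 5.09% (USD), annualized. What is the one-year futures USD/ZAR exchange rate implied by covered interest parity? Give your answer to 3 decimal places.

19.504

By covered interest parity, F = S · (1+r_ZAR)^T / (1+r_USD)^T
= 19.327 × 1.060500 / 1.050900 = 19.327 × 1.009135
F = 19.504 ZAR per USD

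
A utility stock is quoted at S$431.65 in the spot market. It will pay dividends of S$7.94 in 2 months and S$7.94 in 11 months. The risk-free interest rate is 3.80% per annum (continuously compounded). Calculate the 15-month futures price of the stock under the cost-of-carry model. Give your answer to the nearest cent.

PV(dividends) I = 7.94·e^(−0.0380·2/12) + 7.94·e^(−0.0380·11/12)
I = 7.8899 + 7.6682 = 15.5581
F = (S − I)·e^(rT) = (431.65 − 15.5581) · e^(0.0380·15/12)
= 416.0919 · e^0.047500 = 416.0919 × 1.048646 = S$436.33

S$436.33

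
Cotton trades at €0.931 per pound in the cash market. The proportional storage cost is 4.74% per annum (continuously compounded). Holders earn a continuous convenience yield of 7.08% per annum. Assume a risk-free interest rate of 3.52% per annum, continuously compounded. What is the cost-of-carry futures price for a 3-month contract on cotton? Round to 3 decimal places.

€0.934 per pound

Net carry = r + u − y = 0.0352 + 0.0474 − 0.0708 = 0.0118
F = S·e^((r+u−y)T) = 0.931 · e^(0.0118 × 3/12) = 0.931 · e^0.002950
= 0.931 × 1.002954 = €0.934 per pound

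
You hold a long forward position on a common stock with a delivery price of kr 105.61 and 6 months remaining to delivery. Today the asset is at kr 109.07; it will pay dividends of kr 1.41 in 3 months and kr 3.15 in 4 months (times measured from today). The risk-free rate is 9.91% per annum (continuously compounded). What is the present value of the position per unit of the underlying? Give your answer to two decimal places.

PV(remaining dividends) I = 1.41·e^(−0.0991·3/12) + 3.15·e^(−0.0991·4/12) = 4.4231
Current forward F = (S − I)·e^(rT) = (109.07 − 4.4231)·e^(0.0991·6/12) = 104.6469 × 1.050798 = 109.9628
Value (long) = (F − K)·e^(−rT) = (109.9628 − 105.61) × 0.951658 = 4.1424
Value = kr 4.14

kr 4.14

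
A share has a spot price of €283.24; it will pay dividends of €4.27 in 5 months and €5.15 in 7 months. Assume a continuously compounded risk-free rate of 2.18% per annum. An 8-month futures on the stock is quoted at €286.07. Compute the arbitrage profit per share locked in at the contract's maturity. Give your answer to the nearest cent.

€8.14 per share

PV(dividends) I = 4.27·e^(−0.0218·5/12) + 5.15·e^(−0.0218·7/12) = 9.3163
Fair futures F* = (S − I)·e^(rT) = (283.24 − 9.3163)·e^0.014533 = 273.9237 × 1.014639 = 277.9337
Market €286.07 > fair 277.9337: forward overpriced → cash-and-carry (borrow at r, buy the stock and collect the dividends, short the forward).
Profit at T = |F_mkt − F*| = |286.07 − 277.9337| = €8.14 per share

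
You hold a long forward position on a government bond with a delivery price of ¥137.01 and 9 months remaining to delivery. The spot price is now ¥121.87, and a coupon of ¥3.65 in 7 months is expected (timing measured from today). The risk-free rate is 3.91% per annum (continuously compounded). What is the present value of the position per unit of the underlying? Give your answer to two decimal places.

-¥14.75

PV(remaining coupons) I = 3.65·e^(−0.0391·7/12) = 3.5677
Current forward F = (S − I)·e^(rT) = (121.87 − 3.5677)·e^(0.0391·9/12) = 118.3023 × 1.029759 = 121.8229
Value (long) = (F − K)·e^(−rT) = (121.8229 − 137.01) × 0.971101 = -14.7482
Value = -¥14.75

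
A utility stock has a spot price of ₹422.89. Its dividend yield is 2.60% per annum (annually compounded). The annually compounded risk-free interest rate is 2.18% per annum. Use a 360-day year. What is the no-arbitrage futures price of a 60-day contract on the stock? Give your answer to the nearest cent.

₹422.60

F = S · (1+r)^T / (1+q)^T
= 422.89 × 1.003601 / 1.004287 = 422.89 × 0.999317
F = ₹422.60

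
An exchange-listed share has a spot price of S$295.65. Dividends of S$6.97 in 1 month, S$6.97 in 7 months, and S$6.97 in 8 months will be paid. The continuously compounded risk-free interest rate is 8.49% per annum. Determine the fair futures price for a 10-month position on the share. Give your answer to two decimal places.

S$295.71

PV(dividends) I = 6.97·e^(−0.0849·1/12) + 6.97·e^(−0.0849·7/12) + 6.97·e^(−0.0849·8/12)
I = 6.9209 + 6.6332 + 6.5865 = 20.1406
F = (S − I)·e^(rT) = (295.65 − 20.1406) · e^(0.0849·10/12)
= 275.5094 · e^0.070750 = 275.5094 × 1.073313 = S$295.71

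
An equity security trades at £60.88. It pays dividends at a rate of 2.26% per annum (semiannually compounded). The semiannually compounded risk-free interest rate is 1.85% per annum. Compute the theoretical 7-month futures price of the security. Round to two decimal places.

F = S · (1+r/2)^(2T) / (1+q/2)^(2T)
= 60.88 × 1.010800 / 1.013196 = 60.88 × 0.997635
F = £60.74

£60.74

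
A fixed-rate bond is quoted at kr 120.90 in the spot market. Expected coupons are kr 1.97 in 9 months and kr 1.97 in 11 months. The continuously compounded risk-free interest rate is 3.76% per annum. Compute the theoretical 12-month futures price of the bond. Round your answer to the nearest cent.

PV(coupons) I = 1.97·e^(−0.0376·9/12) + 1.97·e^(−0.0376·11/12)
I = 1.9152 + 1.9033 = 3.8185
F = (S − I)·e^(rT) = (120.90 − 3.8185) · e^(0.0376·12/12)
= 117.0815 · e^0.037600 = 117.0815 × 1.038316 = kr 121.57

kr 121.57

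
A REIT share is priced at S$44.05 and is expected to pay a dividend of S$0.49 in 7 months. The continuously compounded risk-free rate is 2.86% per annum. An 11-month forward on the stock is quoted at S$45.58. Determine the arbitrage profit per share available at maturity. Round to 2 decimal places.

S$0.85 per share

PV(dividends) I = 0.49·e^(−0.0286·7/12) = 0.4819
Fair forward F* = (S − I)·e^(rT) = (44.05 − 0.4819)·e^0.026217 = 43.5681 × 1.026564 = 44.7254
Market S$45.58 > fair 44.7254: forward overpriced → cash-and-carry (borrow at r, buy the stock and collect the dividends, short the forward).
Profit at T = |F_mkt − F*| = |45.58 − 44.7254| = S$0.85 per share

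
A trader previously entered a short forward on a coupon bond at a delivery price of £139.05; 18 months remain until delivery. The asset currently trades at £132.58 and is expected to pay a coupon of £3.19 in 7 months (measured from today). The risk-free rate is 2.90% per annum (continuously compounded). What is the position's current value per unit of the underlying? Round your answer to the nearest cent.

£3.69

PV(remaining coupons) I = 3.19·e^(−0.0290·7/12) = 3.1365
Current forward F = (S − I)·e^(rT) = (132.58 − 3.1365)·e^(0.0290·18/12) = 129.4435 × 1.044460 = 135.1986
Value (long) = (F − K)·e^(−rT) = (135.1986 − 139.05) × 0.957433 = -3.6875
Short position value = −(long value) = £3.69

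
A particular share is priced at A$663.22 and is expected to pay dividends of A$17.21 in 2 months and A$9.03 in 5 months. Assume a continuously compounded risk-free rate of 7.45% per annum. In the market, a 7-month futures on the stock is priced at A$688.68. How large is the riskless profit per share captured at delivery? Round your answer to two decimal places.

PV(dividends) I = 17.21·e^(−0.0745·2/12) + 9.03·e^(−0.0745·5/12) = 25.7516
Fair futures F* = (S − I)·e^(rT) = (663.22 − 25.7516)·e^0.043458 = 637.4684 × 1.044416 = 665.7822
Market A$688.68 > fair 665.7822: forward overpriced → cash-and-carry (borrow at r, buy the stock and collect the dividends, short the forward).
Profit at T = |F_mkt − F*| = |688.68 − 665.7822| = A$22.90 per share

A$22.90 per share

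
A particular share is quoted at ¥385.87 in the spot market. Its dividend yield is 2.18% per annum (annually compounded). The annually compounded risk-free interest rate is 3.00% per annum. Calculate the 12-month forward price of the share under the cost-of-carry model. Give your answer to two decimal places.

¥388.97

F = S · (1+r)^T / (1+q)^T
= 385.87 × 1.030000 / 1.021800 = 385.87 × 1.008025
F = ¥388.97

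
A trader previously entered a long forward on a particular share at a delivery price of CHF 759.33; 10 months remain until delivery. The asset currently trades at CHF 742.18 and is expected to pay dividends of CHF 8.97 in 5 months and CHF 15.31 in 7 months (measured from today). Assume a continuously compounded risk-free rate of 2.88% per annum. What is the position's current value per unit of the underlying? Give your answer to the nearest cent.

-CHF 23.06

PV(remaining dividends) I = 8.97·e^(−0.0288·5/12) + 15.31·e^(−0.0288·7/12) = 23.9179
Current forward F = (S − I)·e^(rT) = (742.18 − 23.9179)·e^(0.0288·10/12) = 718.2621 × 1.024290 = 735.7087
Value (long) = (F − K)·e^(−rT) = (735.7087 − 759.33) × 0.976286 = -23.0611
Value = -CHF 23.06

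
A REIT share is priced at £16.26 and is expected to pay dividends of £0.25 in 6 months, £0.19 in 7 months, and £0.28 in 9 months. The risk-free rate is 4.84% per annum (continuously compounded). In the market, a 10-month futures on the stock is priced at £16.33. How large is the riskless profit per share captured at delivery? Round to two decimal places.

£0.13 per share

PV(dividends) I = 0.25·e^(−0.0484·6/12) + 0.19·e^(−0.0484·7/12) + 0.28·e^(−0.0484·9/12) = 0.6988
Fair futures F* = (S − I)·e^(rT) = (16.26 − 0.6988)·e^0.040333 = 15.5612 × 1.041157 = 16.2017
Market £16.33 > fair 16.2017: forward overpriced → cash-and-carry (borrow at r, buy the stock and collect the dividends, short the forward).
Profit at T = |F_mkt − F*| = |16.33 − 16.2017| = £0.13 per share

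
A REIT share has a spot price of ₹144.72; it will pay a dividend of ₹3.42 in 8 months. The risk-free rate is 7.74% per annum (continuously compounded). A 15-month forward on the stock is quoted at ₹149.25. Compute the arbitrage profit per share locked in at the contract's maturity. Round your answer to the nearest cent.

PV(dividends) I = 3.42·e^(−0.0774·8/12) = 3.2480
Fair forward F* = (S − I)·e^(rT) = (144.72 − 3.2480)·e^0.096750 = 141.4720 × 1.101585 = 155.8434
Market ₹149.25 < fair 155.8434: forward underpriced → reverse cash-and-carry (short the stock, invest proceeds at r, pay the dividends, go long the forward).
Profit at T = |F_mkt − F*| = |149.25 − 155.8434| = ₹6.59 per share

₹6.59 per share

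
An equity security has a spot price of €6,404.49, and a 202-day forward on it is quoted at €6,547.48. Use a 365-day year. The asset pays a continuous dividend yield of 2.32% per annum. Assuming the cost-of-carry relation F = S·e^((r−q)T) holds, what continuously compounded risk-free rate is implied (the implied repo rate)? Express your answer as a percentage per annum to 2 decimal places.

6.31%

From F = S·e^((r−q)T): (r − q) = ln(F/S)/T
ln(6547.48/6404.49) = ln(1.022327) = 0.022081
(r − q) = 0.022081 / (202/365) = 0.039899
r = ln(F/S)/T + q = 0.039899 + 0.0232 = 0.063099
r = 6.31%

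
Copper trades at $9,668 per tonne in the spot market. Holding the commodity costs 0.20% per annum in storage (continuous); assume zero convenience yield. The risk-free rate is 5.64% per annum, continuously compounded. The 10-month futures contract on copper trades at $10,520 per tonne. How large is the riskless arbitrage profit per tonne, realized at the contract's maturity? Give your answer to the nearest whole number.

Fair futures: F* = S·e^(carry·T), with carry = (r + u) = 0.0564 + 0.0020 = 0.0584
F* = 9668 · e^(0.0584 × 10/12) = 9668 · e^0.048667 = 9668 × 1.049871 = $10150.1528
Market $10520 > fair $10150.1528: forward overpriced → cash-and-carry (buy spot, short the forward).
At maturity, profit = |F_mkt − F*| = |10520 − 10150.1528| = $370 per tonne

$370 per tonne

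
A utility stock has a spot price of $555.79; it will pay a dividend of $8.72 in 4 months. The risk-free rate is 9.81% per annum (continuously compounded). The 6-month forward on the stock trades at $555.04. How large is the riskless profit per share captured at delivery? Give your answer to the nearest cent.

PV(dividends) I = 8.72·e^(−0.0981·4/12) = 8.4395
Fair forward F* = (S − I)·e^(rT) = (555.79 − 8.4395)·e^0.049050 = 547.3505 × 1.050273 = 574.8675
Market $555.04 < fair 574.8675: forward underpriced → reverse cash-and-carry (short the stock, invest proceeds at r, pay the dividends, go long the forward).
Profit at T = |F_mkt − F*| = |555.04 − 574.8675| = $19.83 per share

$19.83 per share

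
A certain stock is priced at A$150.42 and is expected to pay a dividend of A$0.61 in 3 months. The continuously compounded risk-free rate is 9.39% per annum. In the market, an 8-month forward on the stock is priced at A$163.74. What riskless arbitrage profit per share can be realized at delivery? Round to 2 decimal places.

PV(dividends) I = 0.61·e^(−0.0939·3/12) = 0.5958
Fair forward F* = (S − I)·e^(rT) = (150.42 − 0.5958)·e^0.062600 = 149.8242 × 1.064601 = 159.5030
Market A$163.74 > fair 159.5030: forward overpriced → cash-and-carry (borrow at r, buy the stock and collect the dividends, short the forward).
Profit at T = |F_mkt − F*| = |163.74 − 159.5030| = A$4.24 per share

A$4.24 per share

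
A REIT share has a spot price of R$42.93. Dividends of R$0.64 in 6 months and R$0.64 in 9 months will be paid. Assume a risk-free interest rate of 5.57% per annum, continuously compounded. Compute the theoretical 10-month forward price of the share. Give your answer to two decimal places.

PV(dividends) I = 0.64·e^(−0.0557·6/12) + 0.64·e^(−0.0557·9/12)
I = 0.6224 + 0.6138 = 1.2362
F = (S − I)·e^(rT) = (42.93 − 1.2362) · e^(0.0557·10/12)
= 41.6938 · e^0.046417 = 41.6938 × 1.047511 = R$43.67

R$43.67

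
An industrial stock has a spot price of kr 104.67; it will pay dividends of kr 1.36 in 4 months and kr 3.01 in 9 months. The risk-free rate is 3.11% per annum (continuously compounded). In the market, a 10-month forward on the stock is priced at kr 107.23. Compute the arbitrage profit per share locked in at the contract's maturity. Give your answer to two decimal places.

PV(dividends) I = 1.36·e^(−0.0311·4/12) + 3.01·e^(−0.0311·9/12) = 4.2866
Fair forward F* = (S − I)·e^(rT) = (104.67 − 4.2866)·e^0.025917 = 100.3834 × 1.026256 = 103.0191
Market kr 107.23 > fair 103.0191: forward overpriced → cash-and-carry (borrow at r, buy the stock and collect the dividends, short the forward).
Profit at T = |F_mkt − F*| = |107.23 − 103.0191| = kr 4.21 per share

kr 4.21 per share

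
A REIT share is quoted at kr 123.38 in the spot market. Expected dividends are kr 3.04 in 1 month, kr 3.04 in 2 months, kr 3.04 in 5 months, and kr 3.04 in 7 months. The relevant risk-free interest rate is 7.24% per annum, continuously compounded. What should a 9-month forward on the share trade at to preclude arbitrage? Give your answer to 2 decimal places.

kr 117.71

PV(dividends) I = 3.04·e^(−0.0724·1/12) + 3.04·e^(−0.0724·2/12) + 3.04·e^(−0.0724·5/12) + 3.04·e^(−0.0724·7/12)
I = 3.0217 + 3.0035 + 2.9497 + 2.9143 = 11.8892
F = (S − I)·e^(rT) = (123.38 − 11.8892) · e^(0.0724·9/12)
= 111.4908 · e^0.054300 = 111.4908 × 1.055801 = kr 117.71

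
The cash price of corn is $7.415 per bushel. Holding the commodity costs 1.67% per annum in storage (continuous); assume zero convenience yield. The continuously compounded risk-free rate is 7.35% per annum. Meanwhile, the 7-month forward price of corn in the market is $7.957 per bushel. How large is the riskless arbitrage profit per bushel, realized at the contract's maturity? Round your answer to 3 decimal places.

$0.141 per bushel

Fair forward: F* = S·e^(carry·T), with carry = (r + u) = 0.0735 + 0.0167 = 0.0902
F* = 7.415 · e^(0.0902 × 7/12) = 7.415 · e^0.052617 = 7.415 × 1.054026 = $7.8156
Market $7.957 > fair $7.8156: forward overpriced → cash-and-carry (buy spot, short the forward).
At maturity, profit = |F_mkt − F*| = |7.957 − 7.8156| = $0.141 per bushel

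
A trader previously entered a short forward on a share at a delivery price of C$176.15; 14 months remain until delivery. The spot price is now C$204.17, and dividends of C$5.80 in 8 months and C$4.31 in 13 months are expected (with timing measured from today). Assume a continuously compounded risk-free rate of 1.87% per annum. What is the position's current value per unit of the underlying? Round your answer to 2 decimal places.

-C$21.87

PV(remaining dividends) I = 5.80·e^(−0.0187·8/12) + 4.31·e^(−0.0187·13/12) = 9.9517
Current forward F = (S − I)·e^(rT) = (204.17 − 9.9517)·e^(0.0187·14/12) = 194.2183 × 1.022056 = 198.5020
Value (long) = (F − K)·e^(−rT) = (198.5020 − 176.15) × 0.978420 = 21.8696
Short position value = −(long value) = -C$21.87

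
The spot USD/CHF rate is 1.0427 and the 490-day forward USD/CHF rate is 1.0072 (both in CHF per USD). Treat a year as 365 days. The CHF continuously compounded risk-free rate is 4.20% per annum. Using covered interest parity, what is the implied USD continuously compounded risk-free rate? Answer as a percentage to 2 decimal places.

6.78%

F = S·e^((r_CHF − r_USD)T) ⇒ r_USD = r_CHF − ln(F/S)/T
ln(1.0072/1.0427) = -0.034639; /(490/365) = -0.025803
r_USD = 0.0420 + 0.025803 = 0.067803
r_USD = 6.78%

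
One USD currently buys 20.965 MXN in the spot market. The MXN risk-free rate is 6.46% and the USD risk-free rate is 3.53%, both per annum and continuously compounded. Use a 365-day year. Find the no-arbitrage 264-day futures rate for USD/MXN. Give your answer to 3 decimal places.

F = S·e^((r_MXN − r_USD)T) = 20.965 · e^((0.0646 − 0.0353) × 264/365)
= 20.965 · e^0.021192 = 20.965 × 1.021418
F = 21.414 MXN per USD

21.414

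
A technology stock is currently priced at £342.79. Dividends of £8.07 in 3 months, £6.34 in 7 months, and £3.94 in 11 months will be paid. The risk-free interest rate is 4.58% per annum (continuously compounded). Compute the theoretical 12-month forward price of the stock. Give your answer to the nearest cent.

PV(dividends) I = 8.07·e^(−0.0458·3/12) + 6.34·e^(−0.0458·7/12) + 3.94·e^(−0.0458·11/12)
I = 7.9781 + 6.1729 + 3.7780 = 17.9290
F = (S − I)·e^(rT) = (342.79 − 17.9290) · e^(0.0458·12/12)
= 324.8610 · e^0.045800 = 324.8610 × 1.046865 = £340.09

£340.09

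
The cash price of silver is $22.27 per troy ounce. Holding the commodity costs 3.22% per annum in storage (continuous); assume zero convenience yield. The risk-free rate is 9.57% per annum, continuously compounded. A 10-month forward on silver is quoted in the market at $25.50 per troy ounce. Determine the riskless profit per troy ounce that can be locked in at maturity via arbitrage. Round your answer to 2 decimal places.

$0.73 per troy ounce

Fair forward: F* = S·e^(carry·T), with carry = (r + u) = 0.0957 + 0.0322 = 0.1279
F* = 22.27 · e^(0.1279 × 10/12) = 22.27 · e^0.106583 = 22.27 × 1.112470 = $24.7747
Market $25.50 > fair $24.7747: forward overpriced → cash-and-carry (buy spot, short the forward).
At maturity, profit = |F_mkt − F*| = |25.50 − 24.7747| = $0.73 per troy ounce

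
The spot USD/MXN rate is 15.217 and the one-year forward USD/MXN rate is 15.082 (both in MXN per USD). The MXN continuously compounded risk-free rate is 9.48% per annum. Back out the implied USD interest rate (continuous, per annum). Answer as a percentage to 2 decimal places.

10.37%

F = S·e^((r_MXN − r_USD)T) ⇒ r_USD = r_MXN − ln(F/S)/T
ln(15.082/15.217) = -0.008911; /(12/12) = -0.008911
r_USD = 0.0948 + 0.008911 = 0.103711
r_USD = 10.37%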